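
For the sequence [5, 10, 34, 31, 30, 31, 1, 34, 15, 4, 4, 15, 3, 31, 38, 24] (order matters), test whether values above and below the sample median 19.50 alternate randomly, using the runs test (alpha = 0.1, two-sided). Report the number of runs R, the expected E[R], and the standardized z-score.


Step 1: Compute median = 19.50; label A = above, B = below.
Labels in order: BBAAAABABBBBBAAA  (n_A = 8, n_B = 8)
Step 2: Count runs R = 6.
Step 3: Under H0 (random ordering), E[R] = 2*n_A*n_B/(n_A+n_B) + 1 = 2*8*8/16 + 1 = 9.0000.
        Var[R] = 2*n_A*n_B*(2*n_A*n_B - n_A - n_B) / ((n_A+n_B)^2 * (n_A+n_B-1)) = 14336/3840 = 3.7333.
        SD[R] = 1.9322.
Step 4: Continuity-corrected z = (R + 0.5 - E[R]) / SD[R] = (6 + 0.5 - 9.0000) / 1.9322 = -1.2939.
Step 5: Two-sided p-value via normal approximation = 2*(1 - Phi(|z|)) = 0.195709.
Step 6: alpha = 0.1. fail to reject H0.

R = 6, z = -1.2939, p = 0.195709, fail to reject H0.


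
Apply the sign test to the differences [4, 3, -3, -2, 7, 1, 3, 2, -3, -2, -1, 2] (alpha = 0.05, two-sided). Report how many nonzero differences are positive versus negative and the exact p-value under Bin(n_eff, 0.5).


Step 1: Discard zero differences. Original n = 12; n_eff = number of nonzero differences = 12.
Nonzero differences (with sign): +4, +3, -3, -2, +7, +1, +3, +2, -3, -2, -1, +2
Step 2: Count signs: positive = 7, negative = 5.
Step 3: Under H0: P(positive) = 0.5, so the number of positives S ~ Bin(12, 0.5).
Step 4: Two-sided exact p-value = sum of Bin(12,0.5) probabilities at or below the observed probability = 0.774414.
Step 5: alpha = 0.05. fail to reject H0.

n_eff = 12, pos = 7, neg = 5, p = 0.774414, fail to reject H0.


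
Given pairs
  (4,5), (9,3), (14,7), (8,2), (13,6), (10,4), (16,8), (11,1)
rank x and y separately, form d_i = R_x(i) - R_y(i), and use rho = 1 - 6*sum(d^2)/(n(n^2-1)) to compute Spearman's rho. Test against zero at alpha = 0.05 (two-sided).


Step 1: Rank x and y separately (midranks; no ties here).
rank(x): 4->1, 9->3, 14->7, 8->2, 13->6, 10->4, 16->8, 11->5
rank(y): 5->5, 3->3, 7->7, 2->2, 6->6, 4->4, 8->8, 1->1
Step 2: d_i = R_x(i) - R_y(i); compute d_i^2.
  (1-5)^2=16, (3-3)^2=0, (7-7)^2=0, (2-2)^2=0, (6-6)^2=0, (4-4)^2=0, (8-8)^2=0, (5-1)^2=16
sum(d^2) = 32.
Step 3: rho = 1 - 6*32 / (8*(8^2 - 1)) = 1 - 192/504 = 0.619048.
Step 4: Under H0, t = rho * sqrt((n-2)/(1-rho^2)) = 1.9308 ~ t(6).
Step 5: Two-sided p-value from the t-distribution with 6 df = 0.101733.
Step 6: alpha = 0.05. fail to reject H0.

rho = 0.6190, p = 0.101733, fail to reject H0 at alpha = 0.05.


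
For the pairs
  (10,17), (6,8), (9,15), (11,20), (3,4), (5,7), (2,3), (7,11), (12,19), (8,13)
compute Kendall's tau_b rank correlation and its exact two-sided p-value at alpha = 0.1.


Step 1: Enumerate the 45 unordered pairs (i,j) with i<j and classify each by sign(x_j-x_i) * sign(y_j-y_i).
  (1,2):dx=-4,dy=-9->C; (1,3):dx=-1,dy=-2->C; (1,4):dx=+1,dy=+3->C; (1,5):dx=-7,dy=-13->C
  (1,6):dx=-5,dy=-10->C; (1,7):dx=-8,dy=-14->C; (1,8):dx=-3,dy=-6->C; (1,9):dx=+2,dy=+2->C
  (1,10):dx=-2,dy=-4->C; (2,3):dx=+3,dy=+7->C; (2,4):dx=+5,dy=+12->C; (2,5):dx=-3,dy=-4->C
  (2,6):dx=-1,dy=-1->C; (2,7):dx=-4,dy=-5->C; (2,8):dx=+1,dy=+3->C; (2,9):dx=+6,dy=+11->C
  (2,10):dx=+2,dy=+5->C; (3,4):dx=+2,dy=+5->C; (3,5):dx=-6,dy=-11->C; (3,6):dx=-4,dy=-8->C
  (3,7):dx=-7,dy=-12->C; (3,8):dx=-2,dy=-4->C; (3,9):dx=+3,dy=+4->C; (3,10):dx=-1,dy=-2->C
  (4,5):dx=-8,dy=-16->C; (4,6):dx=-6,dy=-13->C; (4,7):dx=-9,dy=-17->C; (4,8):dx=-4,dy=-9->C
  (4,9):dx=+1,dy=-1->D; (4,10):dx=-3,dy=-7->C; (5,6):dx=+2,dy=+3->C; (5,7):dx=-1,dy=-1->C
  (5,8):dx=+4,dy=+7->C; (5,9):dx=+9,dy=+15->C; (5,10):dx=+5,dy=+9->C; (6,7):dx=-3,dy=-4->C
  (6,8):dx=+2,dy=+4->C; (6,9):dx=+7,dy=+12->C; (6,10):dx=+3,dy=+6->C; (7,8):dx=+5,dy=+8->C
  (7,9):dx=+10,dy=+16->C; (7,10):dx=+6,dy=+10->C; (8,9):dx=+5,dy=+8->C; (8,10):dx=+1,dy=+2->C
  (9,10):dx=-4,dy=-6->C
Step 2: C = 44, D = 1, total pairs = 45.
Step 3: tau = (C - D)/(n(n-1)/2) = (44 - 1)/45 = 0.955556.
Step 4: Exact two-sided p-value (enumerate n! = 3628800 permutations of y under H0): p = 0.000006.
Step 5: alpha = 0.1. reject H0.

tau_b = 0.9556 (C=44, D=1), p = 0.000006, reject H0.


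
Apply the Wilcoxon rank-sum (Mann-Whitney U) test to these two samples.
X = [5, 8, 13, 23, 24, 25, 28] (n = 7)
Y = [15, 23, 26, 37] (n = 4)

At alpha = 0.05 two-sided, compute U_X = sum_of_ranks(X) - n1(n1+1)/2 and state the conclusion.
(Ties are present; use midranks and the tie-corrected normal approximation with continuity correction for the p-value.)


Step 1: Combine and sort all 11 observations; assign midranks.
sorted (value, group): (5,X), (8,X), (13,X), (15,Y), (23,X), (23,Y), (24,X), (25,X), (26,Y), (28,X), (37,Y)
ranks: 5->1, 8->2, 13->3, 15->4, 23->5.5, 23->5.5, 24->7, 25->8, 26->9, 28->10, 37->11
Step 2: Rank sum for X: R1 = 1 + 2 + 3 + 5.5 + 7 + 8 + 10 = 36.5.
Step 3: U_X = R1 - n1(n1+1)/2 = 36.5 - 7*8/2 = 36.5 - 28 = 8.5.
       U_Y = n1*n2 - U_X = 28 - 8.5 = 19.5.
Step 4: Ties are present, so use the tie-corrected normal approximation (with continuity correction) for the p-value.
Step 5: p-value = 0.343605; compare to alpha = 0.05. fail to reject H0.

U_X = 8.5, p = 0.343605, fail to reject H0 at alpha = 0.05.


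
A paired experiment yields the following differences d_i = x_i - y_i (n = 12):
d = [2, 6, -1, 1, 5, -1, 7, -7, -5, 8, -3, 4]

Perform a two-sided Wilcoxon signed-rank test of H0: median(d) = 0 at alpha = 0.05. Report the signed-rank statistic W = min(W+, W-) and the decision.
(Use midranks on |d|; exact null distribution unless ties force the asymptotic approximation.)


Step 1: Drop any zero differences (none here) and take |d_i|.
|d| = [2, 6, 1, 1, 5, 1, 7, 7, 5, 8, 3, 4]
Step 2: Midrank |d_i| (ties get averaged ranks).
ranks: |2|->4, |6|->9, |1|->2, |1|->2, |5|->7.5, |1|->2, |7|->10.5, |7|->10.5, |5|->7.5, |8|->12, |3|->5, |4|->6
Step 3: Attach original signs; sum ranks with positive sign and with negative sign.
W+ = 4 + 9 + 2 + 7.5 + 10.5 + 12 + 6 = 51
W- = 2 + 2 + 10.5 + 7.5 + 5 = 27
(Check: W+ + W- = 78 should equal n(n+1)/2 = 78.)
Step 4: Test statistic W = min(W+, W-) = 27.
Step 5: Ties in |d|, so use the tie-corrected normal approximation.
        E[W] = n(n+1)/4 = 12*13/4 = 39.
        Tie groups: |d|=1 (t=3), |d|=5 (t=2), |d|=7 (t=2); sum(t^3 - t) = 36.
        Var[W] = n(n+1)(2n+1)/24 - sum(t^3-t)/48 = 3900/24 - 36/48 = 161.75.
        z = (W - E[W]) / sqrt(Var[W]) = (27 - 39) / 12.7181 = -0.9435.
        Two-sided p = 2*Phi(z) = 0.345406.
Step 6: alpha = 0.05. fail to reject H0.

W+ = 51, W- = 27, W = min = 27, p = 0.345406, fail to reject H0.


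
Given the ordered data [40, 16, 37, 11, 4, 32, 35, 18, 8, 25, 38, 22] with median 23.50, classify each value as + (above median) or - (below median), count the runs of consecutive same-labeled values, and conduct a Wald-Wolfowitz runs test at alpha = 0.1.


Step 1: Compute median = 23.50; label A = above, B = below.
Labels in order: ABABBAABBAAB  (n_A = 6, n_B = 6)
Step 2: Count runs R = 8.
Step 3: Under H0 (random ordering), E[R] = 2*n_A*n_B/(n_A+n_B) + 1 = 2*6*6/12 + 1 = 7.0000.
        Var[R] = 2*n_A*n_B*(2*n_A*n_B - n_A - n_B) / ((n_A+n_B)^2 * (n_A+n_B-1)) = 4320/1584 = 2.7273.
        SD[R] = 1.6514.
Step 4: Continuity-corrected z = (R - 0.5 - E[R]) / SD[R] = (8 - 0.5 - 7.0000) / 1.6514 = 0.3028.
Step 5: Two-sided p-value via normal approximation = 2*(1 - Phi(|z|)) = 0.762069.
Step 6: alpha = 0.1. fail to reject H0.

R = 8, z = 0.3028, p = 0.762069, fail to reject H0.


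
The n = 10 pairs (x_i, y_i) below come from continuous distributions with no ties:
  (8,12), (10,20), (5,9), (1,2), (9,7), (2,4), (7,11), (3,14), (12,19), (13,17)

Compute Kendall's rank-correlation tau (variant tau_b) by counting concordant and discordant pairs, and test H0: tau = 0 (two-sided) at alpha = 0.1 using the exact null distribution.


Step 1: Enumerate the 45 unordered pairs (i,j) with i<j and classify each by sign(x_j-x_i) * sign(y_j-y_i).
  (1,2):dx=+2,dy=+8->C; (1,3):dx=-3,dy=-3->C; (1,4):dx=-7,dy=-10->C; (1,5):dx=+1,dy=-5->D
  (1,6):dx=-6,dy=-8->C; (1,7):dx=-1,dy=-1->C; (1,8):dx=-5,dy=+2->D; (1,9):dx=+4,dy=+7->C
  (1,10):dx=+5,dy=+5->C; (2,3):dx=-5,dy=-11->C; (2,4):dx=-9,dy=-18->C; (2,5):dx=-1,dy=-13->C
  (2,6):dx=-8,dy=-16->C; (2,7):dx=-3,dy=-9->C; (2,8):dx=-7,dy=-6->C; (2,9):dx=+2,dy=-1->D
  (2,10):dx=+3,dy=-3->D; (3,4):dx=-4,dy=-7->C; (3,5):dx=+4,dy=-2->D; (3,6):dx=-3,dy=-5->C
  (3,7):dx=+2,dy=+2->C; (3,8):dx=-2,dy=+5->D; (3,9):dx=+7,dy=+10->C; (3,10):dx=+8,dy=+8->C
  (4,5):dx=+8,dy=+5->C; (4,6):dx=+1,dy=+2->C; (4,7):dx=+6,dy=+9->C; (4,8):dx=+2,dy=+12->C
  (4,9):dx=+11,dy=+17->C; (4,10):dx=+12,dy=+15->C; (5,6):dx=-7,dy=-3->C; (5,7):dx=-2,dy=+4->D
  (5,8):dx=-6,dy=+7->D; (5,9):dx=+3,dy=+12->C; (5,10):dx=+4,dy=+10->C; (6,7):dx=+5,dy=+7->C
  (6,8):dx=+1,dy=+10->C; (6,9):dx=+10,dy=+15->C; (6,10):dx=+11,dy=+13->C; (7,8):dx=-4,dy=+3->D
  (7,9):dx=+5,dy=+8->C; (7,10):dx=+6,dy=+6->C; (8,9):dx=+9,dy=+5->C; (8,10):dx=+10,dy=+3->C
  (9,10):dx=+1,dy=-2->D
Step 2: C = 35, D = 10, total pairs = 45.
Step 3: tau = (C - D)/(n(n-1)/2) = (35 - 10)/45 = 0.555556.
Step 4: Exact two-sided p-value (enumerate n! = 3628800 permutations of y under H0): p = 0.028609.
Step 5: alpha = 0.1. reject H0.

tau_b = 0.5556 (C=35, D=10), p = 0.028609, reject H0.


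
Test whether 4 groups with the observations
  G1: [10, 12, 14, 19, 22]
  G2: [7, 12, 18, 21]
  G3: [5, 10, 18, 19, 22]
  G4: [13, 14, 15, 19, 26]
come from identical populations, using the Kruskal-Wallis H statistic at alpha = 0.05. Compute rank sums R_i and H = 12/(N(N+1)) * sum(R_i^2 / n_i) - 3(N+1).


Step 1: Combine all N = 19 observations and assign midranks.
sorted (value, group, rank): (5,G3,1), (7,G2,2), (10,G1,3.5), (10,G3,3.5), (12,G1,5.5), (12,G2,5.5), (13,G4,7), (14,G1,8.5), (14,G4,8.5), (15,G4,10), (18,G2,11.5), (18,G3,11.5), (19,G1,14), (19,G3,14), (19,G4,14), (21,G2,16), (22,G1,17.5), (22,G3,17.5), (26,G4,19)
Step 2: Sum ranks within each group.
R_1 = 49 (n_1 = 5)
R_2 = 35 (n_2 = 4)
R_3 = 47.5 (n_3 = 5)
R_4 = 58.5 (n_4 = 5)
Step 3: H = 12/(N(N+1)) * sum(R_i^2/n_i) - 3(N+1)
     = 12/(19*20) * (49^2/5 + 35^2/4 + 47.5^2/5 + 58.5^2/5) - 3*20
     = 0.031579 * 1922.15 - 60
     = 0.699474.
Step 4: Ties present; correction factor C = 1 - 54/(19^3 - 19) = 0.992105. Corrected H = 0.699474 / 0.992105 = 0.705040.
Step 5: Under H0, H ~ chi^2(3); p-value = 0.872018.
Step 6: alpha = 0.05. fail to reject H0.

H = 0.7050, df = 3, p = 0.872018, fail to reject H0.


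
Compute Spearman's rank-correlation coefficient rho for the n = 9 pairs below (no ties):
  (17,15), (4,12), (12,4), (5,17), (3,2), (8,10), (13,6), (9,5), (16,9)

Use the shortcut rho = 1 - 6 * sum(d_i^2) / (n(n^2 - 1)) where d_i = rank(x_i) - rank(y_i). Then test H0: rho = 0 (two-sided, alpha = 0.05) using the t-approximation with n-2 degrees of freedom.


Step 1: Rank x and y separately (midranks; no ties here).
rank(x): 17->9, 4->2, 12->6, 5->3, 3->1, 8->4, 13->7, 9->5, 16->8
rank(y): 15->8, 12->7, 4->2, 17->9, 2->1, 10->6, 6->4, 5->3, 9->5
Step 2: d_i = R_x(i) - R_y(i); compute d_i^2.
  (9-8)^2=1, (2-7)^2=25, (6-2)^2=16, (3-9)^2=36, (1-1)^2=0, (4-6)^2=4, (7-4)^2=9, (5-3)^2=4, (8-5)^2=9
sum(d^2) = 104.
Step 3: rho = 1 - 6*104 / (9*(9^2 - 1)) = 1 - 624/720 = 0.133333.
Step 4: Under H0, t = rho * sqrt((n-2)/(1-rho^2)) = 0.3559 ~ t(7).
Step 5: Two-sided p-value from the t-distribution with 7 df = 0.732368.
Step 6: alpha = 0.05. fail to reject H0.

rho = 0.1333, p = 0.732368, fail to reject H0 at alpha = 0.05.


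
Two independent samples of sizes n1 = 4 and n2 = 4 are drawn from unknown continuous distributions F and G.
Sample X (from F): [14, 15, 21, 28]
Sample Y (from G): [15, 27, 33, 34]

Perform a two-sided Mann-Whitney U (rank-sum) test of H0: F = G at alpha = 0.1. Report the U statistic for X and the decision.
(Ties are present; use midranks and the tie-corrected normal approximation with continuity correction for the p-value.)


Step 1: Combine and sort all 8 observations; assign midranks.
sorted (value, group): (14,X), (15,X), (15,Y), (21,X), (27,Y), (28,X), (33,Y), (34,Y)
ranks: 14->1, 15->2.5, 15->2.5, 21->4, 27->5, 28->6, 33->7, 34->8
Step 2: Rank sum for X: R1 = 1 + 2.5 + 4 + 6 = 13.5.
Step 3: U_X = R1 - n1(n1+1)/2 = 13.5 - 4*5/2 = 13.5 - 10 = 3.5.
       U_Y = n1*n2 - U_X = 16 - 3.5 = 12.5.
Step 4: Ties are present, so use the tie-corrected normal approximation (with continuity correction) for the p-value.
Step 5: p-value = 0.245383; compare to alpha = 0.1. fail to reject H0.

U_X = 3.5, p = 0.245383, fail to reject H0 at alpha = 0.1.


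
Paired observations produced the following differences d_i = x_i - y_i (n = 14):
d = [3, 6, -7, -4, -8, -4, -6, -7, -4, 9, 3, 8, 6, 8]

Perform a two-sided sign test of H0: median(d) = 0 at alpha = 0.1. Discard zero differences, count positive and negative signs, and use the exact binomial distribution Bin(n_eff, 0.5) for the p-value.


Step 1: Discard zero differences. Original n = 14; n_eff = number of nonzero differences = 14.
Nonzero differences (with sign): +3, +6, -7, -4, -8, -4, -6, -7, -4, +9, +3, +8, +6, +8
Step 2: Count signs: positive = 7, negative = 7.
Step 3: Under H0: P(positive) = 0.5, so the number of positives S ~ Bin(14, 0.5).
Step 4: Two-sided exact p-value = sum of Bin(14,0.5) probabilities at or below the observed probability = 1.000000.
Step 5: alpha = 0.1. fail to reject H0.

n_eff = 14, pos = 7, neg = 7, p = 1.000000, fail to reject H0.


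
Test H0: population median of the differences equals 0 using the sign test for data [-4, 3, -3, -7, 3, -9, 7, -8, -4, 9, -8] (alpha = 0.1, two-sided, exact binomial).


Step 1: Discard zero differences. Original n = 11; n_eff = number of nonzero differences = 11.
Nonzero differences (with sign): -4, +3, -3, -7, +3, -9, +7, -8, -4, +9, -8
Step 2: Count signs: positive = 4, negative = 7.
Step 3: Under H0: P(positive) = 0.5, so the number of positives S ~ Bin(11, 0.5).
Step 4: Two-sided exact p-value = sum of Bin(11,0.5) probabilities at or below the observed probability = 0.548828.
Step 5: alpha = 0.1. fail to reject H0.

n_eff = 11, pos = 4, neg = 7, p = 0.548828, fail to reject H0.


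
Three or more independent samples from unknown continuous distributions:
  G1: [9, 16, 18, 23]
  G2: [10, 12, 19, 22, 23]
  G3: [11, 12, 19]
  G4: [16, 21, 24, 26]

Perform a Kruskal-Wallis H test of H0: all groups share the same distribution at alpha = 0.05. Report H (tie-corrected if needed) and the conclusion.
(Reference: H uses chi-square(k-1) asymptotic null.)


Step 1: Combine all N = 16 observations and assign midranks.
sorted (value, group, rank): (9,G1,1), (10,G2,2), (11,G3,3), (12,G2,4.5), (12,G3,4.5), (16,G1,6.5), (16,G4,6.5), (18,G1,8), (19,G2,9.5), (19,G3,9.5), (21,G4,11), (22,G2,12), (23,G1,13.5), (23,G2,13.5), (24,G4,15), (26,G4,16)
Step 2: Sum ranks within each group.
R_1 = 29 (n_1 = 4)
R_2 = 41.5 (n_2 = 5)
R_3 = 17 (n_3 = 3)
R_4 = 48.5 (n_4 = 4)
Step 3: H = 12/(N(N+1)) * sum(R_i^2/n_i) - 3(N+1)
     = 12/(16*17) * (29^2/4 + 41.5^2/5 + 17^2/3 + 48.5^2/4) - 3*17
     = 0.044118 * 1239.1 - 51
     = 3.665993.
Step 4: Ties present; correction factor C = 1 - 24/(16^3 - 16) = 0.994118. Corrected H = 3.665993 / 0.994118 = 3.687685.
Step 5: Under H0, H ~ chi^2(3); p-value = 0.297223.
Step 6: alpha = 0.05. fail to reject H0.

H = 3.6877, df = 3, p = 0.297223, fail to reject H0.


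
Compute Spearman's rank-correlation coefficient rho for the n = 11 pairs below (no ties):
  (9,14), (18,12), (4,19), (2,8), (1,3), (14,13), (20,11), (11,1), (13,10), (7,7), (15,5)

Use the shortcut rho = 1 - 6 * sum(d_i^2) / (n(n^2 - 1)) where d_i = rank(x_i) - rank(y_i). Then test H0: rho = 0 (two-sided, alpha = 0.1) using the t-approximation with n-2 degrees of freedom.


Step 1: Rank x and y separately (midranks; no ties here).
rank(x): 9->5, 18->10, 4->3, 2->2, 1->1, 14->8, 20->11, 11->6, 13->7, 7->4, 15->9
rank(y): 14->10, 12->8, 19->11, 8->5, 3->2, 13->9, 11->7, 1->1, 10->6, 7->4, 5->3
Step 2: d_i = R_x(i) - R_y(i); compute d_i^2.
  (5-10)^2=25, (10-8)^2=4, (3-11)^2=64, (2-5)^2=9, (1-2)^2=1, (8-9)^2=1, (11-7)^2=16, (6-1)^2=25, (7-6)^2=1, (4-4)^2=0, (9-3)^2=36
sum(d^2) = 182.
Step 3: rho = 1 - 6*182 / (11*(11^2 - 1)) = 1 - 1092/1320 = 0.172727.
Step 4: Under H0, t = rho * sqrt((n-2)/(1-rho^2)) = 0.5261 ~ t(9).
Step 5: Two-sided p-value from the t-distribution with 9 df = 0.611542.
Step 6: alpha = 0.1. fail to reject H0.

rho = 0.1727, p = 0.611542, fail to reject H0 at alpha = 0.1.


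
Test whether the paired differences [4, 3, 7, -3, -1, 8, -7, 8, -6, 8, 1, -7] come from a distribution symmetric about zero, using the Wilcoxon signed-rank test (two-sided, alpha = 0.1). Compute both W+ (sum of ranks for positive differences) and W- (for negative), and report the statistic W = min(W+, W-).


Step 1: Drop any zero differences (none here) and take |d_i|.
|d| = [4, 3, 7, 3, 1, 8, 7, 8, 6, 8, 1, 7]
Step 2: Midrank |d_i| (ties get averaged ranks).
ranks: |4|->5, |3|->3.5, |7|->8, |3|->3.5, |1|->1.5, |8|->11, |7|->8, |8|->11, |6|->6, |8|->11, |1|->1.5, |7|->8
Step 3: Attach original signs; sum ranks with positive sign and with negative sign.
W+ = 5 + 3.5 + 8 + 11 + 11 + 11 + 1.5 = 51
W- = 3.5 + 1.5 + 8 + 6 + 8 = 27
(Check: W+ + W- = 78 should equal n(n+1)/2 = 78.)
Step 4: Test statistic W = min(W+, W-) = 27.
Step 5: Ties in |d|, so use the tie-corrected normal approximation.
        E[W] = n(n+1)/4 = 12*13/4 = 39.
        Tie groups: |d|=1 (t=2), |d|=3 (t=2), |d|=7 (t=3), |d|=8 (t=3); sum(t^3 - t) = 60.
        Var[W] = n(n+1)(2n+1)/24 - sum(t^3-t)/48 = 3900/24 - 60/48 = 161.25.
        z = (W - E[W]) / sqrt(Var[W]) = (27 - 39) / 12.6984 = -0.9450.
        Two-sided p = 2*Phi(z) = 0.344659.
Step 6: alpha = 0.1. fail to reject H0.

W+ = 51, W- = 27, W = min = 27, p = 0.344659, fail to reject H0.


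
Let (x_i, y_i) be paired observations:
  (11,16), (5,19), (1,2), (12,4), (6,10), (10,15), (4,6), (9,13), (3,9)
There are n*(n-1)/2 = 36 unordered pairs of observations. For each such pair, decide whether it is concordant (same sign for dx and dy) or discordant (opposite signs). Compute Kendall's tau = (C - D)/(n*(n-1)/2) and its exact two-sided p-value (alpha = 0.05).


Step 1: Enumerate the 36 unordered pairs (i,j) with i<j and classify each by sign(x_j-x_i) * sign(y_j-y_i).
  (1,2):dx=-6,dy=+3->D; (1,3):dx=-10,dy=-14->C; (1,4):dx=+1,dy=-12->D; (1,5):dx=-5,dy=-6->C
  (1,6):dx=-1,dy=-1->C; (1,7):dx=-7,dy=-10->C; (1,8):dx=-2,dy=-3->C; (1,9):dx=-8,dy=-7->C
  (2,3):dx=-4,dy=-17->C; (2,4):dx=+7,dy=-15->D; (2,5):dx=+1,dy=-9->D; (2,6):dx=+5,dy=-4->D
  (2,7):dx=-1,dy=-13->C; (2,8):dx=+4,dy=-6->D; (2,9):dx=-2,dy=-10->C; (3,4):dx=+11,dy=+2->C
  (3,5):dx=+5,dy=+8->C; (3,6):dx=+9,dy=+13->C; (3,7):dx=+3,dy=+4->C; (3,8):dx=+8,dy=+11->C
  (3,9):dx=+2,dy=+7->C; (4,5):dx=-6,dy=+6->D; (4,6):dx=-2,dy=+11->D; (4,7):dx=-8,dy=+2->D
  (4,8):dx=-3,dy=+9->D; (4,9):dx=-9,dy=+5->D; (5,6):dx=+4,dy=+5->C; (5,7):dx=-2,dy=-4->C
  (5,8):dx=+3,dy=+3->C; (5,9):dx=-3,dy=-1->C; (6,7):dx=-6,dy=-9->C; (6,8):dx=-1,dy=-2->C
  (6,9):dx=-7,dy=-6->C; (7,8):dx=+5,dy=+7->C; (7,9):dx=-1,dy=+3->D; (8,9):dx=-6,dy=-4->C
Step 2: C = 24, D = 12, total pairs = 36.
Step 3: tau = (C - D)/(n(n-1)/2) = (24 - 12)/36 = 0.333333.
Step 4: Exact two-sided p-value (enumerate n! = 362880 permutations of y under H0): p = 0.259518.
Step 5: alpha = 0.05. fail to reject H0.

tau_b = 0.3333 (C=24, D=12), p = 0.259518, fail to reject H0.


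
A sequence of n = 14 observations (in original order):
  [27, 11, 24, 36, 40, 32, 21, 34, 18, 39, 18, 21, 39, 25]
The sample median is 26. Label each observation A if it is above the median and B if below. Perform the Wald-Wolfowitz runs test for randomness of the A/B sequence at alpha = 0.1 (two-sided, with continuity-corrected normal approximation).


Step 1: Compute median = 26; label A = above, B = below.
Labels in order: ABBAAABABABBAB  (n_A = 7, n_B = 7)
Step 2: Count runs R = 10.
Step 3: Under H0 (random ordering), E[R] = 2*n_A*n_B/(n_A+n_B) + 1 = 2*7*7/14 + 1 = 8.0000.
        Var[R] = 2*n_A*n_B*(2*n_A*n_B - n_A - n_B) / ((n_A+n_B)^2 * (n_A+n_B-1)) = 8232/2548 = 3.2308.
        SD[R] = 1.7974.
Step 4: Continuity-corrected z = (R - 0.5 - E[R]) / SD[R] = (10 - 0.5 - 8.0000) / 1.7974 = 0.8345.
Step 5: Two-sided p-value via normal approximation = 2*(1 - Phi(|z|)) = 0.403986.
Step 6: alpha = 0.1. fail to reject H0.

R = 10, z = 0.8345, p = 0.403986, fail to reject H0.


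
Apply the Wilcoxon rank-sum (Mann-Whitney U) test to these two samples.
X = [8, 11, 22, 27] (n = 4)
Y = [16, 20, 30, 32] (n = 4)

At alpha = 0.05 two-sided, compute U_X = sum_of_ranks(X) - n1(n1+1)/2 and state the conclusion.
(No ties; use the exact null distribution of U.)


Step 1: Combine and sort all 8 observations; assign midranks.
sorted (value, group): (8,X), (11,X), (16,Y), (20,Y), (22,X), (27,X), (30,Y), (32,Y)
ranks: 8->1, 11->2, 16->3, 20->4, 22->5, 27->6, 30->7, 32->8
Step 2: Rank sum for X: R1 = 1 + 2 + 5 + 6 = 14.
Step 3: U_X = R1 - n1(n1+1)/2 = 14 - 4*5/2 = 14 - 10 = 4.
       U_Y = n1*n2 - U_X = 16 - 4 = 12.
Step 4: No ties, so the exact null distribution of U (based on enumerating the C(8,4) = 70 equally likely rank assignments) gives the two-sided p-value.
Step 5: p-value = 0.342857; compare to alpha = 0.05. fail to reject H0.

U_X = 4, p = 0.342857, fail to reject H0 at alpha = 0.05.


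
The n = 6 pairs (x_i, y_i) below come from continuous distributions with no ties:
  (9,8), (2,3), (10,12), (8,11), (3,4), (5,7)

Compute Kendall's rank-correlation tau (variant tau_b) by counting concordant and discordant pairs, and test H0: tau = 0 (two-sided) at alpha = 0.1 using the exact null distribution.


Step 1: Enumerate the 15 unordered pairs (i,j) with i<j and classify each by sign(x_j-x_i) * sign(y_j-y_i).
  (1,2):dx=-7,dy=-5->C; (1,3):dx=+1,dy=+4->C; (1,4):dx=-1,dy=+3->D; (1,5):dx=-6,dy=-4->C
  (1,6):dx=-4,dy=-1->C; (2,3):dx=+8,dy=+9->C; (2,4):dx=+6,dy=+8->C; (2,5):dx=+1,dy=+1->C
  (2,6):dx=+3,dy=+4->C; (3,4):dx=-2,dy=-1->C; (3,5):dx=-7,dy=-8->C; (3,6):dx=-5,dy=-5->C
  (4,5):dx=-5,dy=-7->C; (4,6):dx=-3,dy=-4->C; (5,6):dx=+2,dy=+3->C
Step 2: C = 14, D = 1, total pairs = 15.
Step 3: tau = (C - D)/(n(n-1)/2) = (14 - 1)/15 = 0.866667.
Step 4: Exact two-sided p-value (enumerate n! = 720 permutations of y under H0): p = 0.016667.
Step 5: alpha = 0.1. reject H0.

tau_b = 0.8667 (C=14, D=1), p = 0.016667, reject H0.


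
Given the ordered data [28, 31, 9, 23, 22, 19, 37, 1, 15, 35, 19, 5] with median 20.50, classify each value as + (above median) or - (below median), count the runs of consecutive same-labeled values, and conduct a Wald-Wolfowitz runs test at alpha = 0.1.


Step 1: Compute median = 20.50; label A = above, B = below.
Labels in order: AABAABABBABB  (n_A = 6, n_B = 6)
Step 2: Count runs R = 8.
Step 3: Under H0 (random ordering), E[R] = 2*n_A*n_B/(n_A+n_B) + 1 = 2*6*6/12 + 1 = 7.0000.
        Var[R] = 2*n_A*n_B*(2*n_A*n_B - n_A - n_B) / ((n_A+n_B)^2 * (n_A+n_B-1)) = 4320/1584 = 2.7273.
        SD[R] = 1.6514.
Step 4: Continuity-corrected z = (R - 0.5 - E[R]) / SD[R] = (8 - 0.5 - 7.0000) / 1.6514 = 0.3028.
Step 5: Two-sided p-value via normal approximation = 2*(1 - Phi(|z|)) = 0.762069.
Step 6: alpha = 0.1. fail to reject H0.

R = 8, z = 0.3028, p = 0.762069, fail to reject H0.


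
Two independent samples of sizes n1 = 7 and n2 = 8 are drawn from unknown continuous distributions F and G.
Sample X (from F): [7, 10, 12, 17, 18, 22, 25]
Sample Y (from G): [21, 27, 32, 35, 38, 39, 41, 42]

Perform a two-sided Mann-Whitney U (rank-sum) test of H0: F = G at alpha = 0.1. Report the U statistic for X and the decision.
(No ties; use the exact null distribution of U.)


Step 1: Combine and sort all 15 observations; assign midranks.
sorted (value, group): (7,X), (10,X), (12,X), (17,X), (18,X), (21,Y), (22,X), (25,X), (27,Y), (32,Y), (35,Y), (38,Y), (39,Y), (41,Y), (42,Y)
ranks: 7->1, 10->2, 12->3, 17->4, 18->5, 21->6, 22->7, 25->8, 27->9, 32->10, 35->11, 38->12, 39->13, 41->14, 42->15
Step 2: Rank sum for X: R1 = 1 + 2 + 3 + 4 + 5 + 7 + 8 = 30.
Step 3: U_X = R1 - n1(n1+1)/2 = 30 - 7*8/2 = 30 - 28 = 2.
       U_Y = n1*n2 - U_X = 56 - 2 = 54.
Step 4: No ties, so the exact null distribution of U (based on enumerating the C(15,7) = 6435 equally likely rank assignments) gives the two-sided p-value.
Step 5: p-value = 0.001243; compare to alpha = 0.1. reject H0.

U_X = 2, p = 0.001243, reject H0 at alpha = 0.1.


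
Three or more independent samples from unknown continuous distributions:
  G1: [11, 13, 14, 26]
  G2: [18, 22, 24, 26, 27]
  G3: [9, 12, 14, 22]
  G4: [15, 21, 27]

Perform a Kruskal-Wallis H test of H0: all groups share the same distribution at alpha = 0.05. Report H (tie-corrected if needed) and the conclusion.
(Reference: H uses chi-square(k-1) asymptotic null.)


Step 1: Combine all N = 16 observations and assign midranks.
sorted (value, group, rank): (9,G3,1), (11,G1,2), (12,G3,3), (13,G1,4), (14,G1,5.5), (14,G3,5.5), (15,G4,7), (18,G2,8), (21,G4,9), (22,G2,10.5), (22,G3,10.5), (24,G2,12), (26,G1,13.5), (26,G2,13.5), (27,G2,15.5), (27,G4,15.5)
Step 2: Sum ranks within each group.
R_1 = 25 (n_1 = 4)
R_2 = 59.5 (n_2 = 5)
R_3 = 20 (n_3 = 4)
R_4 = 31.5 (n_4 = 3)
Step 3: H = 12/(N(N+1)) * sum(R_i^2/n_i) - 3(N+1)
     = 12/(16*17) * (25^2/4 + 59.5^2/5 + 20^2/4 + 31.5^2/3) - 3*17
     = 0.044118 * 1295.05 - 51
     = 6.134559.
Step 4: Ties present; correction factor C = 1 - 24/(16^3 - 16) = 0.994118. Corrected H = 6.134559 / 0.994118 = 6.170858.
Step 5: Under H0, H ~ chi^2(3); p-value = 0.103587.
Step 6: alpha = 0.05. fail to reject H0.

H = 6.1709, df = 3, p = 0.103587, fail to reject H0.


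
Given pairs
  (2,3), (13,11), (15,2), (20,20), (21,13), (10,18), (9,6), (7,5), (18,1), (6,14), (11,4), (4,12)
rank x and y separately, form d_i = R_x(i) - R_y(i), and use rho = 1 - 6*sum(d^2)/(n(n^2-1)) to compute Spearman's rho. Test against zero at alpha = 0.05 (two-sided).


Step 1: Rank x and y separately (midranks; no ties here).
rank(x): 2->1, 13->8, 15->9, 20->11, 21->12, 10->6, 9->5, 7->4, 18->10, 6->3, 11->7, 4->2
rank(y): 3->3, 11->7, 2->2, 20->12, 13->9, 18->11, 6->6, 5->5, 1->1, 14->10, 4->4, 12->8
Step 2: d_i = R_x(i) - R_y(i); compute d_i^2.
  (1-3)^2=4, (8-7)^2=1, (9-2)^2=49, (11-12)^2=1, (12-9)^2=9, (6-11)^2=25, (5-6)^2=1, (4-5)^2=1, (10-1)^2=81, (3-10)^2=49, (7-4)^2=9, (2-8)^2=36
sum(d^2) = 266.
Step 3: rho = 1 - 6*266 / (12*(12^2 - 1)) = 1 - 1596/1716 = 0.069930.
Step 4: Under H0, t = rho * sqrt((n-2)/(1-rho^2)) = 0.2217 ~ t(10).
Step 5: Two-sided p-value from the t-distribution with 10 df = 0.829024.
Step 6: alpha = 0.05. fail to reject H0.

rho = 0.0699, p = 0.829024, fail to reject H0 at alpha = 0.05.


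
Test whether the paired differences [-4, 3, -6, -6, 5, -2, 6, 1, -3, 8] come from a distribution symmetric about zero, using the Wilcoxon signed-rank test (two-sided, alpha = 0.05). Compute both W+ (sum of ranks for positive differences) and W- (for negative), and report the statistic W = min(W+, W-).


Step 1: Drop any zero differences (none here) and take |d_i|.
|d| = [4, 3, 6, 6, 5, 2, 6, 1, 3, 8]
Step 2: Midrank |d_i| (ties get averaged ranks).
ranks: |4|->5, |3|->3.5, |6|->8, |6|->8, |5|->6, |2|->2, |6|->8, |1|->1, |3|->3.5, |8|->10
Step 3: Attach original signs; sum ranks with positive sign and with negative sign.
W+ = 3.5 + 6 + 8 + 1 + 10 = 28.5
W- = 5 + 8 + 8 + 2 + 3.5 = 26.5
(Check: W+ + W- = 55 should equal n(n+1)/2 = 55.)
Step 4: Test statistic W = min(W+, W-) = 26.5.
Step 5: Ties in |d|, so use the tie-corrected normal approximation.
        E[W] = n(n+1)/4 = 10*11/4 = 27.5.
        Tie groups: |d|=3 (t=2), |d|=6 (t=3); sum(t^3 - t) = 30.
        Var[W] = n(n+1)(2n+1)/24 - sum(t^3-t)/48 = 2310/24 - 30/48 = 95.625.
        z = (W - E[W]) / sqrt(Var[W]) = (26.5 - 27.5) / 9.7788 = -0.1023.
        Two-sided p = 2*Phi(z) = 0.918549.
Step 6: alpha = 0.05. fail to reject H0.

W+ = 28.5, W- = 26.5, W = min = 26.5, p = 0.918549, fail to reject H0.


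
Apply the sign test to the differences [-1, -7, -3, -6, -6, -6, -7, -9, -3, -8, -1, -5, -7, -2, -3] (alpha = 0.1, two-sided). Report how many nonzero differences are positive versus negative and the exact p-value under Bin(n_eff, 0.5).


Step 1: Discard zero differences. Original n = 15; n_eff = number of nonzero differences = 15.
Nonzero differences (with sign): -1, -7, -3, -6, -6, -6, -7, -9, -3, -8, -1, -5, -7, -2, -3
Step 2: Count signs: positive = 0, negative = 15.
Step 3: Under H0: P(positive) = 0.5, so the number of positives S ~ Bin(15, 0.5).
Step 4: Two-sided exact p-value = sum of Bin(15,0.5) probabilities at or below the observed probability = 0.000061.
Step 5: alpha = 0.1. reject H0.

n_eff = 15, pos = 0, neg = 15, p = 0.000061, reject H0.


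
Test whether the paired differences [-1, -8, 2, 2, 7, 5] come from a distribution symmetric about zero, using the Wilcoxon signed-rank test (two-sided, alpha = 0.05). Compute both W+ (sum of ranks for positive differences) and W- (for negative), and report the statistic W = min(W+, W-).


Step 1: Drop any zero differences (none here) and take |d_i|.
|d| = [1, 8, 2, 2, 7, 5]
Step 2: Midrank |d_i| (ties get averaged ranks).
ranks: |1|->1, |8|->6, |2|->2.5, |2|->2.5, |7|->5, |5|->4
Step 3: Attach original signs; sum ranks with positive sign and with negative sign.
W+ = 2.5 + 2.5 + 5 + 4 = 14
W- = 1 + 6 = 7
(Check: W+ + W- = 21 should equal n(n+1)/2 = 21.)
Step 4: Test statistic W = min(W+, W-) = 7.
Step 5: Ties in |d|, so use the tie-corrected normal approximation.
        E[W] = n(n+1)/4 = 6*7/4 = 10.5.
        Tie groups: |d|=2 (t=2); sum(t^3 - t) = 6.
        Var[W] = n(n+1)(2n+1)/24 - sum(t^3-t)/48 = 546/24 - 6/48 = 22.625.
        z = (W - E[W]) / sqrt(Var[W]) = (7 - 10.5) / 4.7566 = -0.7358.
        Two-sided p = 2*Phi(z) = 0.461838.
Step 6: alpha = 0.05. fail to reject H0.

W+ = 14, W- = 7, W = min = 7, p = 0.461838, fail to reject H0.


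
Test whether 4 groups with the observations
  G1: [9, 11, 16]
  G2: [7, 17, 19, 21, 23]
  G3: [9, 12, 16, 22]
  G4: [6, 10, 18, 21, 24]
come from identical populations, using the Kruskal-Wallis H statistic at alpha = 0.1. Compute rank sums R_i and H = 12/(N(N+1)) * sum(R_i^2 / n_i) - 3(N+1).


Step 1: Combine all N = 17 observations and assign midranks.
sorted (value, group, rank): (6,G4,1), (7,G2,2), (9,G1,3.5), (9,G3,3.5), (10,G4,5), (11,G1,6), (12,G3,7), (16,G1,8.5), (16,G3,8.5), (17,G2,10), (18,G4,11), (19,G2,12), (21,G2,13.5), (21,G4,13.5), (22,G3,15), (23,G2,16), (24,G4,17)
Step 2: Sum ranks within each group.
R_1 = 18 (n_1 = 3)
R_2 = 53.5 (n_2 = 5)
R_3 = 34 (n_3 = 4)
R_4 = 47.5 (n_4 = 5)
Step 3: H = 12/(N(N+1)) * sum(R_i^2/n_i) - 3(N+1)
     = 12/(17*18) * (18^2/3 + 53.5^2/5 + 34^2/4 + 47.5^2/5) - 3*18
     = 0.039216 * 1420.7 - 54
     = 1.713725.
Step 4: Ties present; correction factor C = 1 - 18/(17^3 - 17) = 0.996324. Corrected H = 1.713725 / 0.996324 = 1.720049.
Step 5: Under H0, H ~ chi^2(3); p-value = 0.632486.
Step 6: alpha = 0.1. fail to reject H0.

H = 1.7200, df = 3, p = 0.632486, fail to reject H0.


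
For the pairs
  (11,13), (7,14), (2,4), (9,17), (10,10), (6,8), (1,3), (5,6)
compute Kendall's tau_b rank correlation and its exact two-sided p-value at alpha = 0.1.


Step 1: Enumerate the 28 unordered pairs (i,j) with i<j and classify each by sign(x_j-x_i) * sign(y_j-y_i).
  (1,2):dx=-4,dy=+1->D; (1,3):dx=-9,dy=-9->C; (1,4):dx=-2,dy=+4->D; (1,5):dx=-1,dy=-3->C
  (1,6):dx=-5,dy=-5->C; (1,7):dx=-10,dy=-10->C; (1,8):dx=-6,dy=-7->C; (2,3):dx=-5,dy=-10->C
  (2,4):dx=+2,dy=+3->C; (2,5):dx=+3,dy=-4->D; (2,6):dx=-1,dy=-6->C; (2,7):dx=-6,dy=-11->C
  (2,8):dx=-2,dy=-8->C; (3,4):dx=+7,dy=+13->C; (3,5):dx=+8,dy=+6->C; (3,6):dx=+4,dy=+4->C
  (3,7):dx=-1,dy=-1->C; (3,8):dx=+3,dy=+2->C; (4,5):dx=+1,dy=-7->D; (4,6):dx=-3,dy=-9->C
  (4,7):dx=-8,dy=-14->C; (4,8):dx=-4,dy=-11->C; (5,6):dx=-4,dy=-2->C; (5,7):dx=-9,dy=-7->C
  (5,8):dx=-5,dy=-4->C; (6,7):dx=-5,dy=-5->C; (6,8):dx=-1,dy=-2->C; (7,8):dx=+4,dy=+3->C
Step 2: C = 24, D = 4, total pairs = 28.
Step 3: tau = (C - D)/(n(n-1)/2) = (24 - 4)/28 = 0.714286.
Step 4: Exact two-sided p-value (enumerate n! = 40320 permutations of y under H0): p = 0.014137.
Step 5: alpha = 0.1. reject H0.

tau_b = 0.7143 (C=24, D=4), p = 0.014137, reject H0.


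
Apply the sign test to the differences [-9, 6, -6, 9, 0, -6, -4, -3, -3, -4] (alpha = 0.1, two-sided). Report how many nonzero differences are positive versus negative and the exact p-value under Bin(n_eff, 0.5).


Step 1: Discard zero differences. Original n = 10; n_eff = number of nonzero differences = 9.
Nonzero differences (with sign): -9, +6, -6, +9, -6, -4, -3, -3, -4
Step 2: Count signs: positive = 2, negative = 7.
Step 3: Under H0: P(positive) = 0.5, so the number of positives S ~ Bin(9, 0.5).
Step 4: Two-sided exact p-value = sum of Bin(9,0.5) probabilities at or below the observed probability = 0.179688.
Step 5: alpha = 0.1. fail to reject H0.

n_eff = 9, pos = 2, neg = 7, p = 0.179688, fail to reject H0.


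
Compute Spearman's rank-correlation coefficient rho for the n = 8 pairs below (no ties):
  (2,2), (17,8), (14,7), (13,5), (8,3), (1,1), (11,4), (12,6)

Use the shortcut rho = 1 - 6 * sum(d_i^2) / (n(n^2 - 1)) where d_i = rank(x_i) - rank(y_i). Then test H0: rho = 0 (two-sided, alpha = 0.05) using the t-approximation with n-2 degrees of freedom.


Step 1: Rank x and y separately (midranks; no ties here).
rank(x): 2->2, 17->8, 14->7, 13->6, 8->3, 1->1, 11->4, 12->5
rank(y): 2->2, 8->8, 7->7, 5->5, 3->3, 1->1, 4->4, 6->6
Step 2: d_i = R_x(i) - R_y(i); compute d_i^2.
  (2-2)^2=0, (8-8)^2=0, (7-7)^2=0, (6-5)^2=1, (3-3)^2=0, (1-1)^2=0, (4-4)^2=0, (5-6)^2=1
sum(d^2) = 2.
Step 3: rho = 1 - 6*2 / (8*(8^2 - 1)) = 1 - 12/504 = 0.976190.
Step 4: Under H0, t = rho * sqrt((n-2)/(1-rho^2)) = 11.0235 ~ t(6).
Step 5: Two-sided p-value from the t-distribution with 6 df = 0.000033.
Step 6: alpha = 0.05. reject H0.

rho = 0.9762, p = 0.000033, reject H0 at alpha = 0.05.


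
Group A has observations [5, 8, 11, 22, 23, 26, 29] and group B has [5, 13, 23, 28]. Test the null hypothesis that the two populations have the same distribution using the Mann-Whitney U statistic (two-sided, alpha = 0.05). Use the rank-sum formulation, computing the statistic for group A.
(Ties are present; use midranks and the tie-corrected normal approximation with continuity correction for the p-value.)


Step 1: Combine and sort all 11 observations; assign midranks.
sorted (value, group): (5,X), (5,Y), (8,X), (11,X), (13,Y), (22,X), (23,X), (23,Y), (26,X), (28,Y), (29,X)
ranks: 5->1.5, 5->1.5, 8->3, 11->4, 13->5, 22->6, 23->7.5, 23->7.5, 26->9, 28->10, 29->11
Step 2: Rank sum for X: R1 = 1.5 + 3 + 4 + 6 + 7.5 + 9 + 11 = 42.
Step 3: U_X = R1 - n1(n1+1)/2 = 42 - 7*8/2 = 42 - 28 = 14.
       U_Y = n1*n2 - U_X = 28 - 14 = 14.
Step 4: Ties are present, so use the tie-corrected normal approximation (with continuity correction) for the p-value.
Step 5: p-value = 1.000000; compare to alpha = 0.05. fail to reject H0.

U_X = 14, p = 1.000000, fail to reject H0 at alpha = 0.05.


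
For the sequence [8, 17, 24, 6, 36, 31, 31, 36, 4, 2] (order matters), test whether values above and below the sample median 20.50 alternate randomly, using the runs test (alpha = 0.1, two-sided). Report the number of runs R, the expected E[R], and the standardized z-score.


Step 1: Compute median = 20.50; label A = above, B = below.
Labels in order: BBABAAAABB  (n_A = 5, n_B = 5)
Step 2: Count runs R = 5.
Step 3: Under H0 (random ordering), E[R] = 2*n_A*n_B/(n_A+n_B) + 1 = 2*5*5/10 + 1 = 6.0000.
        Var[R] = 2*n_A*n_B*(2*n_A*n_B - n_A - n_B) / ((n_A+n_B)^2 * (n_A+n_B-1)) = 2000/900 = 2.2222.
        SD[R] = 1.4907.
Step 4: Continuity-corrected z = (R + 0.5 - E[R]) / SD[R] = (5 + 0.5 - 6.0000) / 1.4907 = -0.3354.
Step 5: Two-sided p-value via normal approximation = 2*(1 - Phi(|z|)) = 0.737316.
Step 6: alpha = 0.1. fail to reject H0.

R = 5, z = -0.3354, p = 0.737316, fail to reject H0.


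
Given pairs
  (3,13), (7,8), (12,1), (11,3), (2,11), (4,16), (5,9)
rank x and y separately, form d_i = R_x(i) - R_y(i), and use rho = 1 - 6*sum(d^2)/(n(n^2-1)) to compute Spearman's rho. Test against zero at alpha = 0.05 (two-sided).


Step 1: Rank x and y separately (midranks; no ties here).
rank(x): 3->2, 7->5, 12->7, 11->6, 2->1, 4->3, 5->4
rank(y): 13->6, 8->3, 1->1, 3->2, 11->5, 16->7, 9->4
Step 2: d_i = R_x(i) - R_y(i); compute d_i^2.
  (2-6)^2=16, (5-3)^2=4, (7-1)^2=36, (6-2)^2=16, (1-5)^2=16, (3-7)^2=16, (4-4)^2=0
sum(d^2) = 104.
Step 3: rho = 1 - 6*104 / (7*(7^2 - 1)) = 1 - 624/336 = -0.857143.
Step 4: Under H0, t = rho * sqrt((n-2)/(1-rho^2)) = -3.7210 ~ t(5).
Step 5: Two-sided p-value from the t-distribution with 5 df = 0.013697.
Step 6: alpha = 0.05. reject H0.

rho = -0.8571, p = 0.013697, reject H0 at alpha = 0.05.


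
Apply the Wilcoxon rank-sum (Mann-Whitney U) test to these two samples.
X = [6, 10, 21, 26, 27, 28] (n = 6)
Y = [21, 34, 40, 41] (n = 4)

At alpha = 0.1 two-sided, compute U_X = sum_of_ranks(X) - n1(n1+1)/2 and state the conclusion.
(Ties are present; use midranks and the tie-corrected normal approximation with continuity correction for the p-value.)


Step 1: Combine and sort all 10 observations; assign midranks.
sorted (value, group): (6,X), (10,X), (21,X), (21,Y), (26,X), (27,X), (28,X), (34,Y), (40,Y), (41,Y)
ranks: 6->1, 10->2, 21->3.5, 21->3.5, 26->5, 27->6, 28->7, 34->8, 40->9, 41->10
Step 2: Rank sum for X: R1 = 1 + 2 + 3.5 + 5 + 6 + 7 = 24.5.
Step 3: U_X = R1 - n1(n1+1)/2 = 24.5 - 6*7/2 = 24.5 - 21 = 3.5.
       U_Y = n1*n2 - U_X = 24 - 3.5 = 20.5.
Step 4: Ties are present, so use the tie-corrected normal approximation (with continuity correction) for the p-value.
Step 5: p-value = 0.087118; compare to alpha = 0.1. reject H0.

U_X = 3.5, p = 0.087118, reject H0 at alpha = 0.1.


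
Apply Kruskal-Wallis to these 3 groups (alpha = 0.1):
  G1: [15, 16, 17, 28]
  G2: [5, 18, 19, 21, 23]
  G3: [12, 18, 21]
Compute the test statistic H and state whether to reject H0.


Step 1: Combine all N = 12 observations and assign midranks.
sorted (value, group, rank): (5,G2,1), (12,G3,2), (15,G1,3), (16,G1,4), (17,G1,5), (18,G2,6.5), (18,G3,6.5), (19,G2,8), (21,G2,9.5), (21,G3,9.5), (23,G2,11), (28,G1,12)
Step 2: Sum ranks within each group.
R_1 = 24 (n_1 = 4)
R_2 = 36 (n_2 = 5)
R_3 = 18 (n_3 = 3)
Step 3: H = 12/(N(N+1)) * sum(R_i^2/n_i) - 3(N+1)
     = 12/(12*13) * (24^2/4 + 36^2/5 + 18^2/3) - 3*13
     = 0.076923 * 511.2 - 39
     = 0.323077.
Step 4: Ties present; correction factor C = 1 - 12/(12^3 - 12) = 0.993007. Corrected H = 0.323077 / 0.993007 = 0.325352.
Step 5: Under H0, H ~ chi^2(2); p-value = 0.849866.
Step 6: alpha = 0.1. fail to reject H0.

H = 0.3254, df = 2, p = 0.849866, fail to reject H0.


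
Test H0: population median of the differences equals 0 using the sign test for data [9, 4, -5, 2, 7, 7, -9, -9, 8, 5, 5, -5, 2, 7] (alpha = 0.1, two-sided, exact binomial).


Step 1: Discard zero differences. Original n = 14; n_eff = number of nonzero differences = 14.
Nonzero differences (with sign): +9, +4, -5, +2, +7, +7, -9, -9, +8, +5, +5, -5, +2, +7
Step 2: Count signs: positive = 10, negative = 4.
Step 3: Under H0: P(positive) = 0.5, so the number of positives S ~ Bin(14, 0.5).
Step 4: Two-sided exact p-value = sum of Bin(14,0.5) probabilities at or below the observed probability = 0.179565.
Step 5: alpha = 0.1. fail to reject H0.

n_eff = 14, pos = 10, neg = 4, p = 0.179565, fail to reject H0.


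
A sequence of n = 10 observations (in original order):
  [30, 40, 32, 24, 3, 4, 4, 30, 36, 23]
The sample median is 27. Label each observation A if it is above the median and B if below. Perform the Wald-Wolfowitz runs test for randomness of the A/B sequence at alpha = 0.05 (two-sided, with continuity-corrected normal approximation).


Step 1: Compute median = 27; label A = above, B = below.
Labels in order: AAABBBBAAB  (n_A = 5, n_B = 5)
Step 2: Count runs R = 4.
Step 3: Under H0 (random ordering), E[R] = 2*n_A*n_B/(n_A+n_B) + 1 = 2*5*5/10 + 1 = 6.0000.
        Var[R] = 2*n_A*n_B*(2*n_A*n_B - n_A - n_B) / ((n_A+n_B)^2 * (n_A+n_B-1)) = 2000/900 = 2.2222.
        SD[R] = 1.4907.
Step 4: Continuity-corrected z = (R + 0.5 - E[R]) / SD[R] = (4 + 0.5 - 6.0000) / 1.4907 = -1.0062.
Step 5: Two-sided p-value via normal approximation = 2*(1 - Phi(|z|)) = 0.314305.
Step 6: alpha = 0.05. fail to reject H0.

R = 4, z = -1.0062, p = 0.314305, fail to reject H0.


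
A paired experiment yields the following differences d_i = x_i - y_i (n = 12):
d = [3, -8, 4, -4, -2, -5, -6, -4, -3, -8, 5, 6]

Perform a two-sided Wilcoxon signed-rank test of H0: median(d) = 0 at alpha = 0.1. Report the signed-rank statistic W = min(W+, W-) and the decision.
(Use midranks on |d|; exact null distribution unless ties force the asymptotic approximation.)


Step 1: Drop any zero differences (none here) and take |d_i|.
|d| = [3, 8, 4, 4, 2, 5, 6, 4, 3, 8, 5, 6]
Step 2: Midrank |d_i| (ties get averaged ranks).
ranks: |3|->2.5, |8|->11.5, |4|->5, |4|->5, |2|->1, |5|->7.5, |6|->9.5, |4|->5, |3|->2.5, |8|->11.5, |5|->7.5, |6|->9.5
Step 3: Attach original signs; sum ranks with positive sign and with negative sign.
W+ = 2.5 + 5 + 7.5 + 9.5 = 24.5
W- = 11.5 + 5 + 1 + 7.5 + 9.5 + 5 + 2.5 + 11.5 = 53.5
(Check: W+ + W- = 78 should equal n(n+1)/2 = 78.)
Step 4: Test statistic W = min(W+, W-) = 24.5.
Step 5: Ties in |d|, so use the tie-corrected normal approximation.
        E[W] = n(n+1)/4 = 12*13/4 = 39.
        Tie groups: |d|=3 (t=2), |d|=4 (t=3), |d|=5 (t=2), |d|=6 (t=2), |d|=8 (t=2); sum(t^3 - t) = 48.
        Var[W] = n(n+1)(2n+1)/24 - sum(t^3-t)/48 = 3900/24 - 48/48 = 161.5.
        z = (W - E[W]) / sqrt(Var[W]) = (24.5 - 39) / 12.7083 = -1.1410.
        Two-sided p = 2*Phi(z) = 0.253874.
Step 6: alpha = 0.1. fail to reject H0.

W+ = 24.5, W- = 53.5, W = min = 24.5, p = 0.253874, fail to reject H0.
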